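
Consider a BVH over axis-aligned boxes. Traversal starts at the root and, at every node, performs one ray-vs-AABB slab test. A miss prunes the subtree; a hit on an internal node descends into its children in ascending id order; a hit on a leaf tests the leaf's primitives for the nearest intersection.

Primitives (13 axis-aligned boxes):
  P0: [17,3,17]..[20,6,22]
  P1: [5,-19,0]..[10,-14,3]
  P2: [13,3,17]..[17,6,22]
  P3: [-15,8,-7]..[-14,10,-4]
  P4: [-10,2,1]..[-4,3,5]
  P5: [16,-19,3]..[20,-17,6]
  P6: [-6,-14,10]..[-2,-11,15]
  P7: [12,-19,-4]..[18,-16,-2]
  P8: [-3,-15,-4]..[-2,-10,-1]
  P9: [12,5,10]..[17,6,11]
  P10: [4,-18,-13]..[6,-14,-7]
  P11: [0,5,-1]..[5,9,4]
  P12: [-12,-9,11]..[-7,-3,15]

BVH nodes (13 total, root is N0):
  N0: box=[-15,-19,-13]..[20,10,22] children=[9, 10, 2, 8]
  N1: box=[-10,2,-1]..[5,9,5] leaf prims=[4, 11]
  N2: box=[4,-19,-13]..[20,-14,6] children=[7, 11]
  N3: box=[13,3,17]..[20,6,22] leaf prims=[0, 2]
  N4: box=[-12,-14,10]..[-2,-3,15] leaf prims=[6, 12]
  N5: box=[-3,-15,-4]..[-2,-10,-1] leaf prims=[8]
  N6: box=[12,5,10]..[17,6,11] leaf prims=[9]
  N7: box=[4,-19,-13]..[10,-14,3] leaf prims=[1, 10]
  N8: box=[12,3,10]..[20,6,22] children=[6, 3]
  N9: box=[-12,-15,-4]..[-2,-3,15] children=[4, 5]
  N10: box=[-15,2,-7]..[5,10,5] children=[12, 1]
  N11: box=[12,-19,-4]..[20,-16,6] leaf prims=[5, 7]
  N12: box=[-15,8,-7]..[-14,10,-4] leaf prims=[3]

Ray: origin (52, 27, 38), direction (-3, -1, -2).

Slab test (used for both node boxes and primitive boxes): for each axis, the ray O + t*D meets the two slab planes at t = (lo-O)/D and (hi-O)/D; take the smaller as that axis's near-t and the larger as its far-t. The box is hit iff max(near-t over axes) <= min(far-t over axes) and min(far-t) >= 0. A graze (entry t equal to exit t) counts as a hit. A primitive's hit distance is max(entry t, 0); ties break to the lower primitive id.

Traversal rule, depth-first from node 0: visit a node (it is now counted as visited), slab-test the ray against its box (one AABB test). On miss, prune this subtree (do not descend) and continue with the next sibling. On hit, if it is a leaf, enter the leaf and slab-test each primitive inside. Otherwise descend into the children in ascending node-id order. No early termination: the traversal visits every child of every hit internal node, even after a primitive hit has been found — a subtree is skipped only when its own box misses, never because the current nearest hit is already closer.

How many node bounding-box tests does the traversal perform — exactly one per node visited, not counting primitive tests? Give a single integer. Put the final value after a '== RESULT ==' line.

Trace the traversal:
N0 x:[32/3,67/3] y:[17,46] z:[8,51/2] -> hit [17,67/3], descend [2, 8, 9, 10]
  N2 x:[32/3,16] y:[41,46] z:[16,51/2] -> miss, prune
  N8 x:[32/3,40/3] y:[21,24] z:[8,14] -> miss, prune
  N9 x:[18,64/3] y:[30,42] z:[23/2,21] -> miss, prune
  N10 x:[47/3,67/3] y:[17,25] z:[33/2,45/2] -> hit [17,67/3], descend [1, 12]
    N1 x:[47/3,62/3] y:[18,25] z:[33/2,39/2] -> hit [18,39/2] leaf, test {P4(miss), P11(miss)}
    N12 x:[22,67/3] y:[17,19] z:[21,45/2] -> miss, prune

Summary -> nodes [0, 2, 8, 9, 10, 1, 12]; box-tests=7; leaf-entries=1; first=miss

== RESULT ==
7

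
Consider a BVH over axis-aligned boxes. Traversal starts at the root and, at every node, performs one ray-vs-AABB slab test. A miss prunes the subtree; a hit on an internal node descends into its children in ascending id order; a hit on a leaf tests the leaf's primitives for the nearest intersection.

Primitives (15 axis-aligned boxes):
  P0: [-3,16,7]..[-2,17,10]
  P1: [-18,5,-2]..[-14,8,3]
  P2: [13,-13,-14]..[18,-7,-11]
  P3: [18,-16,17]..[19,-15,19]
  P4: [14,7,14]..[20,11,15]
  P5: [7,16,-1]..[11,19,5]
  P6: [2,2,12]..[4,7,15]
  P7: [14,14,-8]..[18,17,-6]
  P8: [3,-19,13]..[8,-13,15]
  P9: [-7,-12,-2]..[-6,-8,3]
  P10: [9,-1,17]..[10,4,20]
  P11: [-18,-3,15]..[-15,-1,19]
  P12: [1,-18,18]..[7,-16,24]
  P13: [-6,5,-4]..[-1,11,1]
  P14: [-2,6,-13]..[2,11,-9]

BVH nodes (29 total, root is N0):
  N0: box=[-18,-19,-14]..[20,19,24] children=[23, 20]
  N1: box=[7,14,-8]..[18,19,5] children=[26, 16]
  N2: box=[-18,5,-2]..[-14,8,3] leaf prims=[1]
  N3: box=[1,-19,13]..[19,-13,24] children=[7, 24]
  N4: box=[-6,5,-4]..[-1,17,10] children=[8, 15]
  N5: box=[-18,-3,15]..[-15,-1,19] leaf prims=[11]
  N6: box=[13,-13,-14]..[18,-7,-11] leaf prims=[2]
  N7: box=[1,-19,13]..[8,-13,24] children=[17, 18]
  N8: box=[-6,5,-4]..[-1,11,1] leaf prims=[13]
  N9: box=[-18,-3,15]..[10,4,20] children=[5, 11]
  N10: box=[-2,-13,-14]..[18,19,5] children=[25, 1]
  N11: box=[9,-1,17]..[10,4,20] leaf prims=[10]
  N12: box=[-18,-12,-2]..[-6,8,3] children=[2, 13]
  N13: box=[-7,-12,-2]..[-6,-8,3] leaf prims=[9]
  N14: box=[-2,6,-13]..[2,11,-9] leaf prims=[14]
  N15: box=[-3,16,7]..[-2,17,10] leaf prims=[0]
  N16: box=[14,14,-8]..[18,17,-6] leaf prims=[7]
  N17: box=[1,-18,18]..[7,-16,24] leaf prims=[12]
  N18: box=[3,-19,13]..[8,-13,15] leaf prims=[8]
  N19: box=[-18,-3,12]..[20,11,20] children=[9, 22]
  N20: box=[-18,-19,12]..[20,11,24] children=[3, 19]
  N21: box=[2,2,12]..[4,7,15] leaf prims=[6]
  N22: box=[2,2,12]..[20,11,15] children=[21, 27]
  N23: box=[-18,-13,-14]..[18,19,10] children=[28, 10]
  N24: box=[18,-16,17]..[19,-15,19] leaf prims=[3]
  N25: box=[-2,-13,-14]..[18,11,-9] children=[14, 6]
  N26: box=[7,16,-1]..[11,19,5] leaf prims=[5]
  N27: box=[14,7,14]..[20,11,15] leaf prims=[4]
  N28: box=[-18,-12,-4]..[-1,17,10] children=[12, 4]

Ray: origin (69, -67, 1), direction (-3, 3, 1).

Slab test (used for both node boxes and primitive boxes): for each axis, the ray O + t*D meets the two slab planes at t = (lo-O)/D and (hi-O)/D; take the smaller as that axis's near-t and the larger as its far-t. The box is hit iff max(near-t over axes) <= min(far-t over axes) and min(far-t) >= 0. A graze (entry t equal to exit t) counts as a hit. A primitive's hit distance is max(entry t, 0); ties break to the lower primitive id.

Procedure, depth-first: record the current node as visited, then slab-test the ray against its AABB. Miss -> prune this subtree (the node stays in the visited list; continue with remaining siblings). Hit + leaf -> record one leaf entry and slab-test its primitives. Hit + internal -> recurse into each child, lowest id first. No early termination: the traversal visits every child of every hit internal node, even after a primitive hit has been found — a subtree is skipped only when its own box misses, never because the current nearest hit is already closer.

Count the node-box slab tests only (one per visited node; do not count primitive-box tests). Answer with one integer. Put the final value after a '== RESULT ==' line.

Trace the traversal:
N0 x:[49/3,29] y:[16,86/3] z:[-15,23] -> hit [49/3,23], descend [20, 23]
  N20 x:[49/3,29] y:[16,26] z:[11,23] -> hit [49/3,23], descend [3, 19]
    N3 x:[50/3,68/3] y:[16,18] z:[12,23] -> hit [50/3,18], descend [7, 24]
      N7 x:[61/3,68/3] y:[16,18] z:[12,23] -> miss, prune
      N24 x:[50/3,17] y:[17,52/3] z:[16,18] -> hit [17,17] leaf, test {P3@t=17}
    N19 x:[49/3,29] y:[64/3,26] z:[11,19] -> miss, prune
  N23 x:[17,29] y:[18,86/3] z:[-15,9] -> miss, prune

Visited [0, 20, 3, 7, 24, 19, 23]. Tests: 7 box, 1 leaf. Nearest: P3.

== RESULT ==
7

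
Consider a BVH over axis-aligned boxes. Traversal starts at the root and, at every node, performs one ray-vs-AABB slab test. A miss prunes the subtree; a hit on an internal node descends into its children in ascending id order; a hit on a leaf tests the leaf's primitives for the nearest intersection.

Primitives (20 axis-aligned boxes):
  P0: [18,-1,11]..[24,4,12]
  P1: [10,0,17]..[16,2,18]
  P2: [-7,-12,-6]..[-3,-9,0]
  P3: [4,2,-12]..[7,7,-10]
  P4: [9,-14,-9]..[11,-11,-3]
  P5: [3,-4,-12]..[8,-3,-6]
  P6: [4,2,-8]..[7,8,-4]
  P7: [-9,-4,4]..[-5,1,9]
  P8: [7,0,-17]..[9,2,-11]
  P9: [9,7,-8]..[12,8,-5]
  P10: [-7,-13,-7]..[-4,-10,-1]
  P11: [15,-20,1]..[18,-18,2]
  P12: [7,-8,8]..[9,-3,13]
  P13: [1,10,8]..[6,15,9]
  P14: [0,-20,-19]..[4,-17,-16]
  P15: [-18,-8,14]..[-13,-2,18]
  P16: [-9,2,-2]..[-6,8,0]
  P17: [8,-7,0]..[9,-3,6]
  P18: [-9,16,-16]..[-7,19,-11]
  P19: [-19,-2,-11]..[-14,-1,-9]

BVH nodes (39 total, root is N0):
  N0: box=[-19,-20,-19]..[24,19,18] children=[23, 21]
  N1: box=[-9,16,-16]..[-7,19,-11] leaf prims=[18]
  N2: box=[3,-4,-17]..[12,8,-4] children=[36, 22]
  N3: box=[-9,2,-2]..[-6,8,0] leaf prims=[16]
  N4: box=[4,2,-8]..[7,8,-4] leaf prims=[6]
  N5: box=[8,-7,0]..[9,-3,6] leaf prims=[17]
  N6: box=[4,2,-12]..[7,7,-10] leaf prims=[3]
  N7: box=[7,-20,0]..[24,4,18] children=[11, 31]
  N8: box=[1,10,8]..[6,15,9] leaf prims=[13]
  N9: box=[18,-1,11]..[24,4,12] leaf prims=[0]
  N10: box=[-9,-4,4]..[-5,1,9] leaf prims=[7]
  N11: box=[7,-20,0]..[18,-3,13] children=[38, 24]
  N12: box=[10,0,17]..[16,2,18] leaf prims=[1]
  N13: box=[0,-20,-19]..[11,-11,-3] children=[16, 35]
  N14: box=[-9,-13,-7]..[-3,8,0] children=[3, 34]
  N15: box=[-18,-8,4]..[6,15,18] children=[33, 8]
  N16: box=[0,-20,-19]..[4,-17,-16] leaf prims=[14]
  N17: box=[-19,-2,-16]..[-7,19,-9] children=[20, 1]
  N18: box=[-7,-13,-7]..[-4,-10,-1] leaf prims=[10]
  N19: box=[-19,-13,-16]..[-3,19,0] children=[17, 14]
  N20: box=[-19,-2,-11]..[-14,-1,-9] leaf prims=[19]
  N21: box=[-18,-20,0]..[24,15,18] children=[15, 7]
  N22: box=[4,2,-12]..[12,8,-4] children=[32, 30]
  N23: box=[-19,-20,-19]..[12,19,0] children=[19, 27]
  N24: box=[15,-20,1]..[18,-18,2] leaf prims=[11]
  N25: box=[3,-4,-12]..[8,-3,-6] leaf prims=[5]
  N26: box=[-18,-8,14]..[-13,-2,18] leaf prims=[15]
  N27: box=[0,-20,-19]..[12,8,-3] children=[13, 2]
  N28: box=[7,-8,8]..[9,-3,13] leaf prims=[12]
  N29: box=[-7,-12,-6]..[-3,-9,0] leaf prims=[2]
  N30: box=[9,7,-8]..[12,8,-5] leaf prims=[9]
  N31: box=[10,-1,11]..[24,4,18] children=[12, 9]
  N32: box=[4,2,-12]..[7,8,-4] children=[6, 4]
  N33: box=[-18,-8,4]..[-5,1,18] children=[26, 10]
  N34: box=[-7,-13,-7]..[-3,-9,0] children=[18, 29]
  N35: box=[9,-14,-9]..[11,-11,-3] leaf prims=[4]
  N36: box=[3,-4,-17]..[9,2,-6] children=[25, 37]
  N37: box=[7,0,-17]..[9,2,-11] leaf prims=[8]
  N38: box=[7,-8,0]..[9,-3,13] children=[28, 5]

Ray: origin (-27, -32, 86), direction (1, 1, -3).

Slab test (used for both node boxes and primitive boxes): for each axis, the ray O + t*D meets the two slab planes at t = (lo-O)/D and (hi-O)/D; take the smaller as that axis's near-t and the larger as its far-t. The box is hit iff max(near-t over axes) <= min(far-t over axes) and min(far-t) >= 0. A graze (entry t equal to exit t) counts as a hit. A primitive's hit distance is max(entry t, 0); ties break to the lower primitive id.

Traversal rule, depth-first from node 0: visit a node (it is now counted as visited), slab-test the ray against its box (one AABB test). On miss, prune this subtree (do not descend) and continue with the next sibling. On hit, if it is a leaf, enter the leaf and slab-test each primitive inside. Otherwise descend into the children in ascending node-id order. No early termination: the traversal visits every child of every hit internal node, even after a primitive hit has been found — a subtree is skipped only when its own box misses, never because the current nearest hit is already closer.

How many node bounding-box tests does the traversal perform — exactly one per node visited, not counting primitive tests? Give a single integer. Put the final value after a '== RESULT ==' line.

Trace the traversal:
N0 x:[8,51] y:[12,51] z:[68/3,35] -> hit [68/3,35], descend [21, 23]
  N21 x:[9,51] y:[12,47] z:[68/3,86/3] -> hit [68/3,86/3], descend [7, 15]
    N7 x:[34,51] y:[12,36] z:[68/3,86/3] -> miss, prune
    N15 x:[9,33] y:[24,47] z:[68/3,82/3] -> hit [24,82/3], descend [8, 33]
      N8 x:[28,33] y:[42,47] z:[77/3,26] -> miss, prune
      N33 x:[9,22] y:[24,33] z:[68/3,82/3] -> miss, prune
  N23 x:[8,39] y:[12,51] z:[86/3,35] -> hit [86/3,35], descend [19, 27]
    N19 x:[8,24] y:[19,51] z:[86/3,34] -> miss, prune
    N27 x:[27,39] y:[12,40] z:[89/3,35] -> hit [89/3,35], descend [2, 13]
      N2 x:[30,39] y:[28,40] z:[30,103/3] -> hit [30,103/3], descend [22, 36]
        N22 x:[31,39] y:[34,40] z:[30,98/3] -> miss, prune
        N36 x:[30,36] y:[28,34] z:[92/3,103/3] -> hit [92/3,34], descend [25, 37]
          N25 x:[30,35] y:[28,29] z:[92/3,98/3] -> miss, prune
          N37 x:[34,36] y:[32,34] z:[97/3,103/3] -> hit [34,34] leaf, test {P8@t=34}
      N13 x:[27,38] y:[12,21] z:[89/3,35] -> miss, prune

Visited [0, 21, 7, 15, 8, 33, 23, 19, 27, 2, 22, 36, 25, 37, 13]. Tests: 15 box, 1 leaf. Nearest: P8.

== RESULT ==
15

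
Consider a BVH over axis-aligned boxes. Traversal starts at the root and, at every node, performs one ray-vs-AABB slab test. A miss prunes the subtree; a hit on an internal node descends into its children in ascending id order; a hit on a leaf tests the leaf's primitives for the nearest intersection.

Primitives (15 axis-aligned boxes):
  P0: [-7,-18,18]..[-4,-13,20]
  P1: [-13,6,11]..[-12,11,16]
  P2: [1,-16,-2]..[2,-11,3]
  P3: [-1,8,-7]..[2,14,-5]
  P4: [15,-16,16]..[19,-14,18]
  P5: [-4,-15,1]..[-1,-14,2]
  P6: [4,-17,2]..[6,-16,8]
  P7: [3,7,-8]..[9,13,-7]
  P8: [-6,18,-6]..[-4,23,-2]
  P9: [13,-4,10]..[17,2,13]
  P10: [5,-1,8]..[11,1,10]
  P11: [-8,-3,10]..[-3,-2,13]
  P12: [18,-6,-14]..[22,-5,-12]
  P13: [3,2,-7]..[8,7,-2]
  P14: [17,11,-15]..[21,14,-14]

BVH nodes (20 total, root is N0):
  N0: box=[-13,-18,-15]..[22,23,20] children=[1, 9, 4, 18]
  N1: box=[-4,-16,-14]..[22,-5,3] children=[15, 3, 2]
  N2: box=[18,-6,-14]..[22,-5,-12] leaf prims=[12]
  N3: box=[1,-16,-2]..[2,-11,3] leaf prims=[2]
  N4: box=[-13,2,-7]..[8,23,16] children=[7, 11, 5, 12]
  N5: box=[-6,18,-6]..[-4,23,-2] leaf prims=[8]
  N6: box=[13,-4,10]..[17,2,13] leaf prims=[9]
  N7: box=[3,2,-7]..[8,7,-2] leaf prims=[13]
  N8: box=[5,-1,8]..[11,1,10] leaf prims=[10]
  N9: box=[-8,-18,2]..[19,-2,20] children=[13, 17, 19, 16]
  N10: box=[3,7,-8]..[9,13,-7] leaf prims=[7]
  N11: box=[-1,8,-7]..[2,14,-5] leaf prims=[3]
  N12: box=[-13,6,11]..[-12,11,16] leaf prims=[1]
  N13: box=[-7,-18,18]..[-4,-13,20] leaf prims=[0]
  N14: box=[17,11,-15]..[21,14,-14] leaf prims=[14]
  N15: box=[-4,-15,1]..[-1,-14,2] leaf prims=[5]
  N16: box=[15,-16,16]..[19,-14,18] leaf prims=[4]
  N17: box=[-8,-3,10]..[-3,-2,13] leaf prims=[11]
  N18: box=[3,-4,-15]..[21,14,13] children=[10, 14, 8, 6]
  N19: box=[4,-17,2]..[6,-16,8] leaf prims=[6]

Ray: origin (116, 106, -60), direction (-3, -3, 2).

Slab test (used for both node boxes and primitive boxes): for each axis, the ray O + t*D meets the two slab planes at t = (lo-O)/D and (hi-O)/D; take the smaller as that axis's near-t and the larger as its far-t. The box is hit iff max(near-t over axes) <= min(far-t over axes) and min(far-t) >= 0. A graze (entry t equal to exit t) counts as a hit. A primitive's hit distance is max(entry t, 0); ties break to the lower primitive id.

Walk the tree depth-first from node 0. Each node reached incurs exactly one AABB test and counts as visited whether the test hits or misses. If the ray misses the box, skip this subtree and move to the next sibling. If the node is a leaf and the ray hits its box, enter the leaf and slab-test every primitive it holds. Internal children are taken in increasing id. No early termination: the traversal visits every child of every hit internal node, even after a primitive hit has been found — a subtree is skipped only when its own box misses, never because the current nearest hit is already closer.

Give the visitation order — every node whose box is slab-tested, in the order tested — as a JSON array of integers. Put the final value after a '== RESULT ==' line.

Trace the traversal:
N0 x:[94/3,43] y:[83/3,124/3] z:[45/2,40] -> hit [94/3,40], descend [1, 4, 9, 18]
  N1 x:[94/3,40] y:[37,122/3] z:[23,63/2] -> miss, prune
  N4 x:[36,43] y:[83/3,104/3] z:[53/2,38] -> miss, prune
  N9 x:[97/3,124/3] y:[36,124/3] z:[31,40] -> hit [36,40], descend [13, 16, 17, 19]
    N13 x:[40,41] y:[119/3,124/3] z:[39,40] -> hit [40,40] leaf, test {P0@t=40}
    N16 x:[97/3,101/3] y:[40,122/3] z:[38,39] -> miss, prune
    N17 x:[119/3,124/3] y:[36,109/3] z:[35,73/2] -> miss, prune
    N19 x:[110/3,112/3] y:[122/3,41] z:[31,34] -> miss, prune
  N18 x:[95/3,113/3] y:[92/3,110/3] z:[45/2,73/2] -> hit [95/3,73/2], descend [6, 8, 10, 14]
    N6 x:[33,103/3] y:[104/3,110/3] z:[35,73/2] -> miss, prune
    N8 x:[35,37] y:[35,107/3] z:[34,35] -> hit [35,35] leaf, test {P10@t=35}
    N10 x:[107/3,113/3] y:[31,33] z:[26,53/2] -> miss, prune
    N14 x:[95/3,33] y:[92/3,95/3] z:[45/2,23] -> miss, prune

Summary -> nodes [0, 1, 4, 9, 13, 16, 17, 19, 18, 6, 8, 10, 14]; box-tests=13; leaf-entries=2; first=P10

== RESULT ==
[0, 1, 4, 9, 13, 16, 17, 19, 18, 6, 8, 10, 14]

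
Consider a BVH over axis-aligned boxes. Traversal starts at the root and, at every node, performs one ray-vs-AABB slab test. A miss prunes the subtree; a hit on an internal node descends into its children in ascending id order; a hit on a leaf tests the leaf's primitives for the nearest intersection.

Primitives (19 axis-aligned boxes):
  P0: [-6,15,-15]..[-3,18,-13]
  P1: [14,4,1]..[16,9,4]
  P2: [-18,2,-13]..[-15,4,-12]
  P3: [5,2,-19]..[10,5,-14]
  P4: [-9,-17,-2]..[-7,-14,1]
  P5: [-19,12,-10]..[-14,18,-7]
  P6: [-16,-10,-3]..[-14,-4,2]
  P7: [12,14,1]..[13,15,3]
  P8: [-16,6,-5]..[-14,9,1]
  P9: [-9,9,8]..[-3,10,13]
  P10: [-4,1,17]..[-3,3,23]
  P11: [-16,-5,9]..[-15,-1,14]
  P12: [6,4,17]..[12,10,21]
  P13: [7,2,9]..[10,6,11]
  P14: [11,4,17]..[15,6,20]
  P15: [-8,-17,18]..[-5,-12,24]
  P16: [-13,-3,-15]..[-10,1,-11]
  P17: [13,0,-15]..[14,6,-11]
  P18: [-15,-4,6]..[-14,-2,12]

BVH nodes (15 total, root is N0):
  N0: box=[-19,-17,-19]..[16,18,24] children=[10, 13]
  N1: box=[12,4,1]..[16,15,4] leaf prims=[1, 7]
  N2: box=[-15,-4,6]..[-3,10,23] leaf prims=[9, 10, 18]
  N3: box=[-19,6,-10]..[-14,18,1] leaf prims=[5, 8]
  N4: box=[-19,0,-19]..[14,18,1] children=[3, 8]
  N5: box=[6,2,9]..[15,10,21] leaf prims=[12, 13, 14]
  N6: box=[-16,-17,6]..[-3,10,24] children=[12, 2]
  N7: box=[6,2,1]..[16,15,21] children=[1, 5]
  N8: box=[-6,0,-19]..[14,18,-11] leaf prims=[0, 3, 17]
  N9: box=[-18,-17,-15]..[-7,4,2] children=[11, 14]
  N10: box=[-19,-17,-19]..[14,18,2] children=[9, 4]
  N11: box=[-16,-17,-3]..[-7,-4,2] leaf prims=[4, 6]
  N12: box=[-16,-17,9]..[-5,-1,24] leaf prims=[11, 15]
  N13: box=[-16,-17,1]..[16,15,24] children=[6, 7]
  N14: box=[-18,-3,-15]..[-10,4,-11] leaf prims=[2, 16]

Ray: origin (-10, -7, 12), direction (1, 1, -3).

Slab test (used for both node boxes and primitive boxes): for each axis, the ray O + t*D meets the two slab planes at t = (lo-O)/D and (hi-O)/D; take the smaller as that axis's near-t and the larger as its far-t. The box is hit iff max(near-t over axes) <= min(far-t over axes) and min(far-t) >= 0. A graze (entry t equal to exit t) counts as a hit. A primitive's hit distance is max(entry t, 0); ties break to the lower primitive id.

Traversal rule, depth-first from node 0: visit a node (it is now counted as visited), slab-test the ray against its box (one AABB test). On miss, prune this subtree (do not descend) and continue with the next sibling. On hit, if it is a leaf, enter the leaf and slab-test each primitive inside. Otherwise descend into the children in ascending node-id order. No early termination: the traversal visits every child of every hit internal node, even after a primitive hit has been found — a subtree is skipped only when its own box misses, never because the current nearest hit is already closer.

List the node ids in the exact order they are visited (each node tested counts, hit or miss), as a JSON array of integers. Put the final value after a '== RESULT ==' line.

Traverse from the root:
N0 x:[-9,26] y:[-10,25] z:[-4,31/3] -> hit [-4,31/3], descend [10, 13]
  N10 x:[-9,24] y:[-10,25] z:[10/3,31/3] -> hit [10/3,31/3], descend [4, 9]
    N4 x:[-9,24] y:[7,25] z:[11/3,31/3] -> hit [7,31/3], descend [3, 8]
      N3 x:[-9,-4] y:[13,25] z:[11/3,22/3] -> miss, prune
      N8 x:[4,24] y:[7,25] z:[23/3,31/3] -> hit [23/3,31/3] leaf, test {P0(miss), P3(miss), P17(miss)}
    N9 x:[-8,3] y:[-10,11] z:[10/3,9] -> miss, prune
  N13 x:[-6,26] y:[-10,22] z:[-4,11/3] -> hit [-4,11/3], descend [6, 7]
    N6 x:[-6,7] y:[-10,17] z:[-4,2] -> hit [-4,2], descend [2, 12]
      N2 x:[-5,7] y:[3,17] z:[-11/3,2] -> miss, prune
      N12 x:[-6,5] y:[-10,6] z:[-4,1] -> hit [-4,1] leaf, test {P11(miss), P15(miss)}
    N7 x:[16,26] y:[9,22] z:[-3,11/3] -> miss, prune

Summary -> nodes [0, 10, 4, 3, 8, 9, 13, 6, 2, 12, 7]; box-tests=11; leaf-entries=2; first=miss

== RESULT ==
[0, 10, 4, 3, 8, 9, 13, 6, 2, 12, 7]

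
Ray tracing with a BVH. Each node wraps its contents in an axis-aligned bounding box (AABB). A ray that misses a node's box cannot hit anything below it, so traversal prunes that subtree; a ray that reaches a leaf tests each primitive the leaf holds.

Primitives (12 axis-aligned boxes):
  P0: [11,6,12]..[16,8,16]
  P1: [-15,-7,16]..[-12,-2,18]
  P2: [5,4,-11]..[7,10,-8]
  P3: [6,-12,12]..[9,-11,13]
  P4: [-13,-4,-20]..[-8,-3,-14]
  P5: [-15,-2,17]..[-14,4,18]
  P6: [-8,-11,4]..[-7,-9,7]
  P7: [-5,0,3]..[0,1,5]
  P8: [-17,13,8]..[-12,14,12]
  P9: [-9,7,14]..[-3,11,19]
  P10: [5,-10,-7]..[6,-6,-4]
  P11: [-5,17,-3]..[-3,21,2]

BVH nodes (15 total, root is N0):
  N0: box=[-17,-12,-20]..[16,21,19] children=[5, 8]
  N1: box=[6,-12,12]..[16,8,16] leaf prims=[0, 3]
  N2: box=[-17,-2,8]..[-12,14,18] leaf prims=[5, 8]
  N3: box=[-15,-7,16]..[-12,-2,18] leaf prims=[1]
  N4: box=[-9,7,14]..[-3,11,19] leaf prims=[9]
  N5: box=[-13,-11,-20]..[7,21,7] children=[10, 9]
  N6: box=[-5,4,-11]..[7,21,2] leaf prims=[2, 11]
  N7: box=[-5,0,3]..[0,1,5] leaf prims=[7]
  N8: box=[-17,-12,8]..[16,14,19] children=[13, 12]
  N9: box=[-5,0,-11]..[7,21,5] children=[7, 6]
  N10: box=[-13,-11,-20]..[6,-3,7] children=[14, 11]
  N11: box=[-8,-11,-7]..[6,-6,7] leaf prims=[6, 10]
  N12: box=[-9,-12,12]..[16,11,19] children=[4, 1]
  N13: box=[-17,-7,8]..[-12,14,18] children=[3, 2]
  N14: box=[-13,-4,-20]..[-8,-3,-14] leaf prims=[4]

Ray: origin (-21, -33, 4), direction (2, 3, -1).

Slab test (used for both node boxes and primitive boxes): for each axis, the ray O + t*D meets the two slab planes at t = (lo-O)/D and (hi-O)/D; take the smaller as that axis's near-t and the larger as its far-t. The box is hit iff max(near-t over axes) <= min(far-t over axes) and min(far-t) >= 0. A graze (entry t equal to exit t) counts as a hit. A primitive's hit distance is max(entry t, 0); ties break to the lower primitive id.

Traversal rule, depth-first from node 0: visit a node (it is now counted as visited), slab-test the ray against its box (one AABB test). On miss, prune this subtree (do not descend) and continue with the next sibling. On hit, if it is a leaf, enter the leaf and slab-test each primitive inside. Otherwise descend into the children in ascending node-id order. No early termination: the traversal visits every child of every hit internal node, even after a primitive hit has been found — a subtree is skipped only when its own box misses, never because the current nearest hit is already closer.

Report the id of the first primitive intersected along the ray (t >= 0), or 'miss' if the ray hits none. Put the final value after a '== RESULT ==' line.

Traverse from the root:
N0 x:[2,37/2] y:[7,18] z:[-15,24] -> hit [7,18], descend [5, 8]
  N5 x:[4,14] y:[22/3,18] z:[-3,24] -> hit [22/3,14], descend [9, 10]
    N9 x:[8,14] y:[11,18] z:[-1,15] -> hit [11,14], descend [6, 7]
      N6 x:[8,14] y:[37/3,18] z:[2,15] -> hit [37/3,14] leaf, test {P2@t=13, P11(miss)}
      N7 x:[8,21/2] y:[11,34/3] z:[-1,1] -> miss, prune
    N10 x:[4,27/2] y:[22/3,10] z:[-3,24] -> hit [22/3,10], descend [11, 14]
      N11 x:[13/2,27/2] y:[22/3,9] z:[-3,11] -> hit [22/3,9] leaf, test {P6(miss), P10(miss)}
      N14 x:[4,13/2] y:[29/3,10] z:[18,24] -> miss, prune
  N8 x:[2,37/2] y:[7,47/3] z:[-15,-4] -> miss, prune

Visited [0, 5, 9, 6, 7, 10, 11, 14, 8]. Tests: 9 box, 2 leaf. Nearest: P2.

== RESULT ==
2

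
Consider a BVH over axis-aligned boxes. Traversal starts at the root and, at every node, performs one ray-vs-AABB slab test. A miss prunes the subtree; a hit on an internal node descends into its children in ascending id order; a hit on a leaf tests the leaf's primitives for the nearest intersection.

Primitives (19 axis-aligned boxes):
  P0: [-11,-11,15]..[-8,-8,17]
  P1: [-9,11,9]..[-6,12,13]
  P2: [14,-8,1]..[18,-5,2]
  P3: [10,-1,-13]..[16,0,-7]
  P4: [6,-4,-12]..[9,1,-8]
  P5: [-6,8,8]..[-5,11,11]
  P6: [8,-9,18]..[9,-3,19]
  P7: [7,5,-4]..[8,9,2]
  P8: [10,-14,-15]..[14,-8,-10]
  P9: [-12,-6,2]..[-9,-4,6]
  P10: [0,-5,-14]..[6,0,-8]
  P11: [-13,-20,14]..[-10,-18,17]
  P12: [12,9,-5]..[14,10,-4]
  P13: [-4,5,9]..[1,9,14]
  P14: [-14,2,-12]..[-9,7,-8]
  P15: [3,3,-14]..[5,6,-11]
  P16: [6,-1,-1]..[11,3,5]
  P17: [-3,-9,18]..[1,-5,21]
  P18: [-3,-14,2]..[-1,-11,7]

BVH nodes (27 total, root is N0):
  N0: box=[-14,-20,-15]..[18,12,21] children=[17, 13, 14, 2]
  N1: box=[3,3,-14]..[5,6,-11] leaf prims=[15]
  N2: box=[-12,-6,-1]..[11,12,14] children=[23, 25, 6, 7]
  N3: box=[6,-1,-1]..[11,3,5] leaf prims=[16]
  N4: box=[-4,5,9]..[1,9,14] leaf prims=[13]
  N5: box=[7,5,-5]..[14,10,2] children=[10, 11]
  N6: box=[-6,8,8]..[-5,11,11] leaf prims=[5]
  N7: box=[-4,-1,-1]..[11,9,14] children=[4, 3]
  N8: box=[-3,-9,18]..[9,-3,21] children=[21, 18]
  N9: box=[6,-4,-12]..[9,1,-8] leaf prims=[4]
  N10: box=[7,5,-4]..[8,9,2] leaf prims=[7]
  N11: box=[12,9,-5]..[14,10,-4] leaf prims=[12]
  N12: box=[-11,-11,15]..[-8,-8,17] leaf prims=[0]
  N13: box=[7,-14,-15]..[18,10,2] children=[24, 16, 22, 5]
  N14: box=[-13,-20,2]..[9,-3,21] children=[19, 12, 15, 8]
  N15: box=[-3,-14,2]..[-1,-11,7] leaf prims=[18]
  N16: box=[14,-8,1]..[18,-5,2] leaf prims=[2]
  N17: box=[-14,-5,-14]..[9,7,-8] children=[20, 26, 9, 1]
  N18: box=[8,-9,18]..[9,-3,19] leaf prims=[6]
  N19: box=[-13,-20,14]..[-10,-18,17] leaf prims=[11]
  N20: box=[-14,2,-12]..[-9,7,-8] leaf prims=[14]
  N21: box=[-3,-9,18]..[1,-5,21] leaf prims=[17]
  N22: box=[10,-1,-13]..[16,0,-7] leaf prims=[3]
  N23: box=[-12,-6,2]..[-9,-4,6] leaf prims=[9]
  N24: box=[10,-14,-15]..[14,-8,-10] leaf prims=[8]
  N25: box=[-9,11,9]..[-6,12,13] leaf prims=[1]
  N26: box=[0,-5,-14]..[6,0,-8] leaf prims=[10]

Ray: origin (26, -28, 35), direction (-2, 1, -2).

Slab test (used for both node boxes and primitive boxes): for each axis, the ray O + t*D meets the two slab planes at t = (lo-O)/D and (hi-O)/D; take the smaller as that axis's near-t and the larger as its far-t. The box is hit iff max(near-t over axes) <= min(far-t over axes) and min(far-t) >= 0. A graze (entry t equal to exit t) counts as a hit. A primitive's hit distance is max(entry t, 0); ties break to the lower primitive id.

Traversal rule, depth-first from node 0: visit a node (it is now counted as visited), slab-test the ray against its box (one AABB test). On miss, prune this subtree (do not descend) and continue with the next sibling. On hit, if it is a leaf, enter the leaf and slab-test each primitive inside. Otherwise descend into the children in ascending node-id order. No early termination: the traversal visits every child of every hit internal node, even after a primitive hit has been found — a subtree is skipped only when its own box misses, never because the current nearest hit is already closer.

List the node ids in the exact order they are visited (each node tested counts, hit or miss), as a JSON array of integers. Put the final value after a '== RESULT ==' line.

Walk:
N0 x:[4,20] y:[8,40] z:[7,25] -> hit [8,20], descend [2, 13, 14, 17]
  N2 x:[15/2,19] y:[22,40] z:[21/2,18] -> miss, prune
  N13 x:[4,19/2] y:[14,38] z:[33/2,25] -> miss, prune
  N14 x:[17/2,39/2] y:[8,25] z:[7,33/2] -> hit [17/2,33/2], descend [8, 12, 15, 19]
    N8 x:[17/2,29/2] y:[19,25] z:[7,17/2] -> miss, prune
    N12 x:[17,37/2] y:[17,20] z:[9,10] -> miss, prune
    N15 x:[27/2,29/2] y:[14,17] z:[14,33/2] -> hit [14,29/2] leaf, test {P18@t=14}
    N19 x:[18,39/2] y:[8,10] z:[9,21/2] -> miss, prune
  N17 x:[17/2,20] y:[23,35] z:[43/2,49/2] -> miss, prune

Summary -> nodes [0, 2, 13, 14, 8, 12, 15, 19, 17]; box-tests=9; leaf-entries=1; first=P18

== RESULT ==
[0, 2, 13, 14, 8, 12, 15, 19, 17]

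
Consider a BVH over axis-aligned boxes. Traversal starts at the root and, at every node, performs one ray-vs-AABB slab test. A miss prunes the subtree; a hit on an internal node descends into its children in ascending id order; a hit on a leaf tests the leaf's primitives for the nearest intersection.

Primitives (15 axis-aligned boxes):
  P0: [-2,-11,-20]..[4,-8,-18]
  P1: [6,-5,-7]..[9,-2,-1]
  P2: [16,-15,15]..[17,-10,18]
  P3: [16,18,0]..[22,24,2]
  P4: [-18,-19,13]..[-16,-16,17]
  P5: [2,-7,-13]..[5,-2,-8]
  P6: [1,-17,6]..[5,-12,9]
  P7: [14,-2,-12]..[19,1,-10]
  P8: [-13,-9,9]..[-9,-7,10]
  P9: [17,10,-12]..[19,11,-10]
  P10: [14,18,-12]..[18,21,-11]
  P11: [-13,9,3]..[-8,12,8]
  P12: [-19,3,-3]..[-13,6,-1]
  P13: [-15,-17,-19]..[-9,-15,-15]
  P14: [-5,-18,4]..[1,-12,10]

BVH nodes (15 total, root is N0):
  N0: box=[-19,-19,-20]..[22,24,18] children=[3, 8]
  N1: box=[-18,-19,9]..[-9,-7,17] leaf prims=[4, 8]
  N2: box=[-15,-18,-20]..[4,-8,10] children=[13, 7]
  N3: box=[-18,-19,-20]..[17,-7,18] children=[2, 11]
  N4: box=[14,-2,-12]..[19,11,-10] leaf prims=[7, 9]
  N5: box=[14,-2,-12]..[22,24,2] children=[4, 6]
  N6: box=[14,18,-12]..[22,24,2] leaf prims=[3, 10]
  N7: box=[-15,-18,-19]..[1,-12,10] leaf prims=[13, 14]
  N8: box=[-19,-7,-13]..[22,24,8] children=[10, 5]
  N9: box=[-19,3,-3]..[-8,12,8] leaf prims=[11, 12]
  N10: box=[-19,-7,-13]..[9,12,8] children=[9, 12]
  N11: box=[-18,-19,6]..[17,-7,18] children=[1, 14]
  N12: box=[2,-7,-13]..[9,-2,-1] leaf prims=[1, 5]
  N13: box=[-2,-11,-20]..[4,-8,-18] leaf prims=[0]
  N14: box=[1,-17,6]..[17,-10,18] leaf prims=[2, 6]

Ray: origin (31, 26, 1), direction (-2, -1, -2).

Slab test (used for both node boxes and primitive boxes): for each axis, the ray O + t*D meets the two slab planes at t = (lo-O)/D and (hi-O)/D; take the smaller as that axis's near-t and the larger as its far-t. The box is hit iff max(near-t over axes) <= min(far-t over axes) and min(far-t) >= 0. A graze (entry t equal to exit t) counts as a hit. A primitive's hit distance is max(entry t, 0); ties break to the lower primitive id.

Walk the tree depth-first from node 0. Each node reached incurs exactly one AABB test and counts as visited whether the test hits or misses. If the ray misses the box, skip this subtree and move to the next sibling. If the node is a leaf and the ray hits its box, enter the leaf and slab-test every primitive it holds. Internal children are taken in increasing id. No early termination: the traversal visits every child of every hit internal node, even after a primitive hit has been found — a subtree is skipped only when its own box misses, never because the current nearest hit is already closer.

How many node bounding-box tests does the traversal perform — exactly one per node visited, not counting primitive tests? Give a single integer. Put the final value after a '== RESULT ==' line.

Traverse from the root:
N0 x:[9/2,25] y:[2,45] z:[-17/2,21/2] -> hit [9/2,21/2], descend [3, 8]
  N3 x:[7,49/2] y:[33,45] z:[-17/2,21/2] -> miss, prune
  N8 x:[9/2,25] y:[2,33] z:[-7/2,7] -> hit [9/2,7], descend [5, 10]
    N5 x:[9/2,17/2] y:[2,28] z:[-1/2,13/2] -> hit [9/2,13/2], descend [4, 6]
      N4 x:[6,17/2] y:[15,28] z:[11/2,13/2] -> miss, prune
      N6 x:[9/2,17/2] y:[2,8] z:[-1/2,13/2] -> hit [9/2,13/2] leaf, test {P3(miss), P10@t=13/2}
    N10 x:[11,25] y:[14,33] z:[-7/2,7] -> miss, prune

7 AABB tests over nodes [0, 3, 8, 5, 4, 6, 10]; 1 leaf entered; closest P10.

== RESULT ==
7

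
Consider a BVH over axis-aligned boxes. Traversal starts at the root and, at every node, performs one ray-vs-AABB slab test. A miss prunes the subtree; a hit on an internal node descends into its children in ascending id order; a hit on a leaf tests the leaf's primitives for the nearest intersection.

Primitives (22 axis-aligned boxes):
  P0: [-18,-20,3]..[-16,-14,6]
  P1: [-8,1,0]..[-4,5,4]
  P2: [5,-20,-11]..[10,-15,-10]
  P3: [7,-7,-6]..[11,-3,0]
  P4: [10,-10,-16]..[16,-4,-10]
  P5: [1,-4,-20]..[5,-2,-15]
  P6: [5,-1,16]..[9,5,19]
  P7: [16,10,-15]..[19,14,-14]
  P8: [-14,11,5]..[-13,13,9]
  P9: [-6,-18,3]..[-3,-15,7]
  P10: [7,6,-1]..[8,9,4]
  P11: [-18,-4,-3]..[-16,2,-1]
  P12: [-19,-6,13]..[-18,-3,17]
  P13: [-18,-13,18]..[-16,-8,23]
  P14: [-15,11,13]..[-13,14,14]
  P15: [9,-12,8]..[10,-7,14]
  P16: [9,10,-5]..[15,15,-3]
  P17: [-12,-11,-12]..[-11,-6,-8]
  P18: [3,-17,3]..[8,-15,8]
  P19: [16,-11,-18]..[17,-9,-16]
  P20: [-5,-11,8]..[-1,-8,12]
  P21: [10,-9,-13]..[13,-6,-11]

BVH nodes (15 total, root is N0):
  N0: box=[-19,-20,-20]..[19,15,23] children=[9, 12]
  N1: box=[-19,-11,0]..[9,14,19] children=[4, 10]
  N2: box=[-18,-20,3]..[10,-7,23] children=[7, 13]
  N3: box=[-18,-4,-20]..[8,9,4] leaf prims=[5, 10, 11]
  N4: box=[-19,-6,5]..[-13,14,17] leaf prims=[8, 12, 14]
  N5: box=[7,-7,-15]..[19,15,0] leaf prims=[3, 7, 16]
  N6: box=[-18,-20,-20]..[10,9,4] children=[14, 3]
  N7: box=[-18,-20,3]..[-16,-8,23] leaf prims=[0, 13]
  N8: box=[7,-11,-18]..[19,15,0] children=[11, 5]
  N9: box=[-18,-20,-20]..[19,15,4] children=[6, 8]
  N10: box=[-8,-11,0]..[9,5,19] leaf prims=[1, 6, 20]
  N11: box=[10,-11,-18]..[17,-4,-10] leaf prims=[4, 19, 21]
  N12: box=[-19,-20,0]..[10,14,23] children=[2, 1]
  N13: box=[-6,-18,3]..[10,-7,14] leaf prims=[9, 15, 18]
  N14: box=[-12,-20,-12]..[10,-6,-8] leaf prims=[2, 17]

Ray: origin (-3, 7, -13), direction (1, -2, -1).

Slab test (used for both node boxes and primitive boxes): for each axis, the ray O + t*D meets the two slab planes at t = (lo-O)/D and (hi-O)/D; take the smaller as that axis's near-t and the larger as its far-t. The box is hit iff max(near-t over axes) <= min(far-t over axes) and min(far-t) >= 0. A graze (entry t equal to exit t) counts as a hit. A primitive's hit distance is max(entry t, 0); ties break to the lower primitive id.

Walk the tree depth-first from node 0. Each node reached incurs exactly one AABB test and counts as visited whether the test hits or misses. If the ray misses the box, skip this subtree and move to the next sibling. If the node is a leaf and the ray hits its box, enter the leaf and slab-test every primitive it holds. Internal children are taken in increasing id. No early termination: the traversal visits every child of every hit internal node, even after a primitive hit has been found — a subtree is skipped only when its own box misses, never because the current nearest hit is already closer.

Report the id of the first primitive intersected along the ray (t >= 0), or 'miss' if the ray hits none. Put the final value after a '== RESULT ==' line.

Walk:
N0 x:[-16,22] y:[-4,27/2] z:[-36,7] -> hit [-4,7], descend [9, 12]
  N9 x:[-15,22] y:[-4,27/2] z:[-17,7] -> hit [-4,7], descend [6, 8]
    N6 x:[-15,13] y:[-1,27/2] z:[-17,7] -> hit [-1,7], descend [3, 14]
      N3 x:[-15,11] y:[-1,11/2] z:[-17,7] -> hit [-1,11/2] leaf, test {P5@t=9/2, P10(miss), P11(miss)}
      N14 x:[-9,13] y:[13/2,27/2] z:[-5,-1] -> miss, prune
    N8 x:[10,22] y:[-4,9] z:[-13,5] -> miss, prune
  N12 x:[-16,13] y:[-7/2,27/2] z:[-36,-13] -> miss, prune

Visited [0, 9, 6, 3, 14, 8, 12]. Tests: 7 box, 1 leaf. Nearest: P5.

== RESULT ==
5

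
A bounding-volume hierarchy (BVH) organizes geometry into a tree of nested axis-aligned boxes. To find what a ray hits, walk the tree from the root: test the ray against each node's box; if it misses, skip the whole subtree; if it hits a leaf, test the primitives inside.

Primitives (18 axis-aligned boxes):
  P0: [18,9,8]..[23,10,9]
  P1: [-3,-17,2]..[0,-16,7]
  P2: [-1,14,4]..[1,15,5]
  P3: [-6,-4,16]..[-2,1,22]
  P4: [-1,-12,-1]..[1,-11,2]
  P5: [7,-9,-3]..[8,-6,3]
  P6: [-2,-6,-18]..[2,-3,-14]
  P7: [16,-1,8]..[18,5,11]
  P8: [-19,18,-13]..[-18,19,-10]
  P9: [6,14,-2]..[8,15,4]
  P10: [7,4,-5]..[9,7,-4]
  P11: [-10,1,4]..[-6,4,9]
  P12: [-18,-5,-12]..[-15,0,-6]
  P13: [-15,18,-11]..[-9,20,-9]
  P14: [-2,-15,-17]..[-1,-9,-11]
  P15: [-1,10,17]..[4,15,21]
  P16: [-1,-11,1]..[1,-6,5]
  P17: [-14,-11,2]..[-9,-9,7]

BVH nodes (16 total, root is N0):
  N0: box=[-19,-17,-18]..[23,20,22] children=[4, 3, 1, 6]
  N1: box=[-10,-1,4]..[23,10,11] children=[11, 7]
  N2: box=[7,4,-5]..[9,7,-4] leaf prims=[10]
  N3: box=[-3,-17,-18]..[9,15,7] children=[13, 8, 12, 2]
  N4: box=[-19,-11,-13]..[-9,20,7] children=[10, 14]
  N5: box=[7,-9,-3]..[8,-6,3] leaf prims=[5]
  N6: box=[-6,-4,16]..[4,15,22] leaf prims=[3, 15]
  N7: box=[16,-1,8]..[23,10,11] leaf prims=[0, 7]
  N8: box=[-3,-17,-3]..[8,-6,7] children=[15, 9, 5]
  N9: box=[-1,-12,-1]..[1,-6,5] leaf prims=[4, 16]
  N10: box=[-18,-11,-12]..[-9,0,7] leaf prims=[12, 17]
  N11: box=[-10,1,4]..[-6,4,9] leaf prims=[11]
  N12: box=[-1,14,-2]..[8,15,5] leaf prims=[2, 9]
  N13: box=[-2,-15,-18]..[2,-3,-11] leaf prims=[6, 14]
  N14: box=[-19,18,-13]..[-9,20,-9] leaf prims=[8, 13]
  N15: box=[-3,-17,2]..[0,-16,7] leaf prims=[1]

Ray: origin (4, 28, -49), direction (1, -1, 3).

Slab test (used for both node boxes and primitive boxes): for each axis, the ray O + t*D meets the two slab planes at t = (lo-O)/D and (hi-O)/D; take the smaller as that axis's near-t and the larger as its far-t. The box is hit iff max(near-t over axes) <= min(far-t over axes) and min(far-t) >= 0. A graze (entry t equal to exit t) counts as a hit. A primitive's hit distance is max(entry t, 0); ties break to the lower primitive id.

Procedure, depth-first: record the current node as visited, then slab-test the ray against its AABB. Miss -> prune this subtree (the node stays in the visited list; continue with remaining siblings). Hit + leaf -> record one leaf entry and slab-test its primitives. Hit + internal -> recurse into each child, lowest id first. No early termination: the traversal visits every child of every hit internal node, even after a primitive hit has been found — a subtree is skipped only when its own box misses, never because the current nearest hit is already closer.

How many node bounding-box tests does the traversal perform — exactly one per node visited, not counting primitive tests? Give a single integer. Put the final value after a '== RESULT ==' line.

Walk:
N0 x:[-23,19] y:[8,45] z:[31/3,71/3] -> hit [31/3,19], descend [1, 3, 4, 6]
  N1 x:[-14,19] y:[18,29] z:[53/3,20] -> hit [18,19], descend [7, 11]
    N7 x:[12,19] y:[18,29] z:[19,20] -> hit [19,19] leaf, test {P0@t=19, P7(miss)}
    N11 x:[-14,-10] y:[24,27] z:[53/3,58/3] -> miss, prune
  N3 x:[-7,5] y:[13,45] z:[31/3,56/3] -> miss, prune
  N4 x:[-23,-13] y:[8,39] z:[12,56/3] -> miss, prune
  N6 x:[-10,0] y:[13,32] z:[65/3,71/3] -> miss, prune

Summary -> nodes [0, 1, 7, 11, 3, 4, 6]; box-tests=7; leaf-entries=1; first=P0

== RESULT ==
7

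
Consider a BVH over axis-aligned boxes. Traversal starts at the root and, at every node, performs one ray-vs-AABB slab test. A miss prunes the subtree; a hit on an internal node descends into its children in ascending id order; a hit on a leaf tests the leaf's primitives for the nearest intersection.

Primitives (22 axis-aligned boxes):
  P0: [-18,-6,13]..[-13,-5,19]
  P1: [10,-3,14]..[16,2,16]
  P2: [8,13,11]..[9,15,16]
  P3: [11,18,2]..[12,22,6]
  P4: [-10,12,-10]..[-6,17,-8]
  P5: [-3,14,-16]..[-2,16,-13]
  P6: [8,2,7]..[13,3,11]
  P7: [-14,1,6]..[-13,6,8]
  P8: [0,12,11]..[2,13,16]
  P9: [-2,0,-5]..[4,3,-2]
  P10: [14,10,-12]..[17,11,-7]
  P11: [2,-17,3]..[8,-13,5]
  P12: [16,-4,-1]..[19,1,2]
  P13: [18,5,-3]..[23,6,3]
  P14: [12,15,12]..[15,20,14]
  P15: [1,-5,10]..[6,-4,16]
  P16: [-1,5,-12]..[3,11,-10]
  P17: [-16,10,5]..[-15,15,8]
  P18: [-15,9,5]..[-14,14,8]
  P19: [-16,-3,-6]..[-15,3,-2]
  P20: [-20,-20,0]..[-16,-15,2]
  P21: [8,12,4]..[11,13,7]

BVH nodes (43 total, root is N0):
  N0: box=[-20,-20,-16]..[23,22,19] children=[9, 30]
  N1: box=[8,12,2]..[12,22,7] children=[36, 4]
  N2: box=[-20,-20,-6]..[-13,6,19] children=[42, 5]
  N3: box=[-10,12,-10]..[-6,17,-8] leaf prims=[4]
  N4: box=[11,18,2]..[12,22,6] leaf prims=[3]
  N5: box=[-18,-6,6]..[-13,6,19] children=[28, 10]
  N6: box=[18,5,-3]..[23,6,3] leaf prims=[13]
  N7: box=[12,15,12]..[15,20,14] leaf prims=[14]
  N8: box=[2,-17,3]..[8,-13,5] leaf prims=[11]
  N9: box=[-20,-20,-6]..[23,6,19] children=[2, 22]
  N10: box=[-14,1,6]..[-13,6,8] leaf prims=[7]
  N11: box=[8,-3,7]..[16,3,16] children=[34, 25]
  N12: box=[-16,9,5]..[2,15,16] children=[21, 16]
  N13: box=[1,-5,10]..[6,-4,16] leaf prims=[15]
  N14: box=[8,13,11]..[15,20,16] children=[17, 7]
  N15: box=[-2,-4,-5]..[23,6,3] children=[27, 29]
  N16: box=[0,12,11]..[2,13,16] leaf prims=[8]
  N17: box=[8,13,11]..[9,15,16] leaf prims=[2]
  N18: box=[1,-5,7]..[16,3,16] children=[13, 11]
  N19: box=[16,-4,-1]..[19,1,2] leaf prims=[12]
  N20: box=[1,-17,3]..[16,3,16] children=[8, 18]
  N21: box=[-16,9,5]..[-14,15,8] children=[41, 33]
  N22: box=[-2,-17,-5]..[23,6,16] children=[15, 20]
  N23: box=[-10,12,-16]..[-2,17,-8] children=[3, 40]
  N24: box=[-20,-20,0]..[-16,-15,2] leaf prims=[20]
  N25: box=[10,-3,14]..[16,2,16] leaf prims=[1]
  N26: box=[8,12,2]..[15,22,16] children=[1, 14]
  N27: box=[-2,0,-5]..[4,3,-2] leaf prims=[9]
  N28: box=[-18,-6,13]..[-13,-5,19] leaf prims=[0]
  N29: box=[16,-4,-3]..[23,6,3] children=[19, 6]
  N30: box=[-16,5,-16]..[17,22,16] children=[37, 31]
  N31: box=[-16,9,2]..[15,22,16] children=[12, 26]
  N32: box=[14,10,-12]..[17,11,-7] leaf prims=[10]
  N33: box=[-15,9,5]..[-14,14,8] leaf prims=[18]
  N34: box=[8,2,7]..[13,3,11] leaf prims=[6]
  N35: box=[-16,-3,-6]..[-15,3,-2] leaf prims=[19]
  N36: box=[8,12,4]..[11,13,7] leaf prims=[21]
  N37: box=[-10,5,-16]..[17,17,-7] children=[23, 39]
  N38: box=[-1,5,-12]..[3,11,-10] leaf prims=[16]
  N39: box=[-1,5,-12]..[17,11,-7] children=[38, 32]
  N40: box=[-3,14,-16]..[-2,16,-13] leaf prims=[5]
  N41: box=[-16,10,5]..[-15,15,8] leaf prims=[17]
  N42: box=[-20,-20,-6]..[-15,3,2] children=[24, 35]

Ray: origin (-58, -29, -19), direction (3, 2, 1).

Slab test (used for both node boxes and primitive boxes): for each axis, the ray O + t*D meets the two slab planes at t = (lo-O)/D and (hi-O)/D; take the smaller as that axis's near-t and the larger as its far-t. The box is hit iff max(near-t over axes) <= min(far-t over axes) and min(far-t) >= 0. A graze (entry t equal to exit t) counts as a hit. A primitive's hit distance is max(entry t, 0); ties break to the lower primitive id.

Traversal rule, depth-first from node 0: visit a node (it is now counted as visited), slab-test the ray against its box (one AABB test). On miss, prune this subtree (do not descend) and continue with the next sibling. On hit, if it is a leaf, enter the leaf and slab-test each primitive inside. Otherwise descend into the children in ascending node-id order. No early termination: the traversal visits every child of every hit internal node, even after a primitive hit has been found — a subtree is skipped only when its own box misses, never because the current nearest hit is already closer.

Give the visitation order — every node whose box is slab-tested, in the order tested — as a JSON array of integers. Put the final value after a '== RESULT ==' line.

Walk:
N0 x:[38/3,27] y:[9/2,51/2] z:[3,38] -> hit [38/3,51/2], descend [9, 30]
  N9 x:[38/3,27] y:[9/2,35/2] z:[13,38] -> hit [13,35/2], descend [2, 22]
    N2 x:[38/3,15] y:[9/2,35/2] z:[13,38] -> hit [13,15], descend [5, 42]
      N5 x:[40/3,15] y:[23/2,35/2] z:[25,38] -> miss, prune
      N42 x:[38/3,43/3] y:[9/2,16] z:[13,21] -> hit [13,43/3], descend [24, 35]
        N24 x:[38/3,14] y:[9/2,7] z:[19,21] -> miss, prune
        N35 x:[14,43/3] y:[13,16] z:[13,17] -> hit [14,43/3] leaf, test {P19@t=14}
    N22 x:[56/3,27] y:[6,35/2] z:[14,35] -> miss, prune
  N30 x:[14,25] y:[17,51/2] z:[3,35] -> hit [17,25], descend [31, 37]
    N31 x:[14,73/3] y:[19,51/2] z:[21,35] -> hit [21,73/3], descend [12, 26]
      N12 x:[14,20] y:[19,22] z:[24,35] -> miss, prune
      N26 x:[22,73/3] y:[41/2,51/2] z:[21,35] -> hit [22,73/3], descend [1, 14]
        N1 x:[22,70/3] y:[41/2,51/2] z:[21,26] -> hit [22,70/3], descend [4, 36]
          N4 x:[23,70/3] y:[47/2,51/2] z:[21,25] -> miss, prune
          N36 x:[22,23] y:[41/2,21] z:[23,26] -> miss, prune
        N14 x:[22,73/3] y:[21,49/2] z:[30,35] -> miss, prune
    N37 x:[16,25] y:[17,23] z:[3,12] -> miss, prune

order=[0, 9, 2, 5, 42, 24, 35, 22, 30, 31, 12, 26, 1, 4, 36, 14, 37]  |boxes|=17  |leaves|=1  hit=P19

== RESULT ==
[0, 9, 2, 5, 42, 24, 35, 22, 30, 31, 12, 26, 1, 4, 36, 14, 37]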